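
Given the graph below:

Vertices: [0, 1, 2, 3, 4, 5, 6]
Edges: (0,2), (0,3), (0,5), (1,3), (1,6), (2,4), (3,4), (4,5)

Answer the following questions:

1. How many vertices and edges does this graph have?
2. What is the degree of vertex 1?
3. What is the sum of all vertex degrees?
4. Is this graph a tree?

Count: 7 vertices, 8 edges.
Vertex 1 has neighbors [3, 6], degree = 2.
Handshaking lemma: 2 * 8 = 16.
A tree on 7 vertices has 6 edges. This graph has 8 edges (2 extra). Not a tree.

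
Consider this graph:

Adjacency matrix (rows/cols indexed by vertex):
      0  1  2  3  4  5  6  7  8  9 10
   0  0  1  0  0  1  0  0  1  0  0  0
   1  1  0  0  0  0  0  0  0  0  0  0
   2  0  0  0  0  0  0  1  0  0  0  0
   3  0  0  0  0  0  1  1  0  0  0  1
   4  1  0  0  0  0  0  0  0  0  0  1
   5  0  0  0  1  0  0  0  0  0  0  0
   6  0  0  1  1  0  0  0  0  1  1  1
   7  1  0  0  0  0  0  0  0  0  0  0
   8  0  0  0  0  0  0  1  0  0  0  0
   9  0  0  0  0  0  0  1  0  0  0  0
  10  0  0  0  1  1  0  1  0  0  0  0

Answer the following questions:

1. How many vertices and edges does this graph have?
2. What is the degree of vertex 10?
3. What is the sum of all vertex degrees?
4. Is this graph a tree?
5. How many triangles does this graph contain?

Count: 11 vertices, 11 edges.
Vertex 10 has neighbors [3, 4, 6], degree = 3.
Handshaking lemma: 2 * 11 = 22.
A tree on 11 vertices has 10 edges. This graph has 11 edges (1 extra). Not a tree.
Number of triangles = 1.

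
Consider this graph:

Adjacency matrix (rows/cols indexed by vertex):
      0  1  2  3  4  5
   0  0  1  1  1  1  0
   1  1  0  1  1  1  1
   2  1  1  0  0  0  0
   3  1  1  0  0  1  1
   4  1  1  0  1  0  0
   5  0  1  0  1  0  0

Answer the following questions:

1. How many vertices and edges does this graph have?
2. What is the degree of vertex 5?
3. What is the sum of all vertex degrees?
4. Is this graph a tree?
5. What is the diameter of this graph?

Count: 6 vertices, 10 edges.
Vertex 5 has neighbors [1, 3], degree = 2.
Handshaking lemma: 2 * 10 = 20.
A tree on 6 vertices has 5 edges. This graph has 10 edges (5 extra). Not a tree.
Diameter (longest shortest path) = 2.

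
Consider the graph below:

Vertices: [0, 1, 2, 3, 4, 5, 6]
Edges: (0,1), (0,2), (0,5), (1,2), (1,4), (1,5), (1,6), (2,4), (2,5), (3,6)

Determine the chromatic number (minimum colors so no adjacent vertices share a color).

The graph has a maximum clique of size 4 (lower bound on chromatic number).
A valid 4-coloring: {0: 2, 1: 0, 2: 1, 3: 0, 4: 2, 5: 3, 6: 1}.
Chromatic number = 4.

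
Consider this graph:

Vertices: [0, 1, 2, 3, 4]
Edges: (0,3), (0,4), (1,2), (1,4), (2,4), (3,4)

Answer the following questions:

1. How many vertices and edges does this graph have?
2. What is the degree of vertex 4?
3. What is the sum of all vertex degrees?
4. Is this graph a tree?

Count: 5 vertices, 6 edges.
Vertex 4 has neighbors [0, 1, 2, 3], degree = 4.
Handshaking lemma: 2 * 6 = 12.
A tree on 5 vertices has 4 edges. This graph has 6 edges (2 extra). Not a tree.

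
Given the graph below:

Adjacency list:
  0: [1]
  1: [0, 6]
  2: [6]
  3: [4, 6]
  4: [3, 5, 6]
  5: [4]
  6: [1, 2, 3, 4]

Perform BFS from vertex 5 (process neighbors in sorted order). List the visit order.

BFS from vertex 5 (neighbors processed in ascending order):
Visit order: 5, 4, 3, 6, 1, 2, 0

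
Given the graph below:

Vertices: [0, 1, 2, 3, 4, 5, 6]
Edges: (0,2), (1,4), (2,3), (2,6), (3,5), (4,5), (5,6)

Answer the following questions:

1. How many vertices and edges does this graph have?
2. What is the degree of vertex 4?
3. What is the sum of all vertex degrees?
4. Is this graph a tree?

Count: 7 vertices, 7 edges.
Vertex 4 has neighbors [1, 5], degree = 2.
Handshaking lemma: 2 * 7 = 14.
A tree on 7 vertices has 6 edges. This graph has 7 edges (1 extra). Not a tree.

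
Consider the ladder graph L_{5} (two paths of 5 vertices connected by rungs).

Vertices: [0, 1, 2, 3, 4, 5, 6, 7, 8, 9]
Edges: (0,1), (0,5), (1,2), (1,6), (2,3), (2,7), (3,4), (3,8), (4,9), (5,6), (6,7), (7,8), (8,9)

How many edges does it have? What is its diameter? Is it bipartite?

Ladder graph L_{5}: 5 rungs + 2 * (5-1) path edges = 5 + 8 = 13 edges.
Diameter = 5.
Ladder graphs are bipartite (alternating coloring along each path).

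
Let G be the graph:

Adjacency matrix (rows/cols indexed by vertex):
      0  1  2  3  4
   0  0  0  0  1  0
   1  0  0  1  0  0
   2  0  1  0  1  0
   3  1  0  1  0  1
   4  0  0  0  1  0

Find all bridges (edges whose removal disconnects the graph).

A bridge is an edge whose removal increases the number of connected components.
Bridges found: (0,3), (1,2), (2,3), (3,4)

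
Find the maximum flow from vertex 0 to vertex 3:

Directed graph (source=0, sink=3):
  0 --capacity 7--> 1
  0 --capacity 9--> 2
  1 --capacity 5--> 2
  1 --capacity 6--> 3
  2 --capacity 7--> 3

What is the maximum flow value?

Computing max flow:
  Flow on (0->1): 7/7
  Flow on (0->2): 6/9
  Flow on (1->2): 1/5
  Flow on (1->3): 6/6
  Flow on (2->3): 7/7
Maximum flow = 13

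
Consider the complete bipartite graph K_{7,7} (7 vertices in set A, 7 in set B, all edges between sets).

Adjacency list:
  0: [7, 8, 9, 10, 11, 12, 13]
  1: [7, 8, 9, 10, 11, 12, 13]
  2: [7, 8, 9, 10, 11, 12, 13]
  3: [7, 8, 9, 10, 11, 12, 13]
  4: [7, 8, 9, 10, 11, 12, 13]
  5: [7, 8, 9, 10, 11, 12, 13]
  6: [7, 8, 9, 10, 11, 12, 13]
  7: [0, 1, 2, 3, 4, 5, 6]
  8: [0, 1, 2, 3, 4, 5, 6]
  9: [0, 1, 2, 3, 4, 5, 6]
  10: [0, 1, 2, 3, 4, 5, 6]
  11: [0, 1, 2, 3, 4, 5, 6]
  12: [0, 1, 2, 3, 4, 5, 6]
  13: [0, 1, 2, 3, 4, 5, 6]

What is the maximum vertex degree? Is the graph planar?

Set-A vertices have degree 7; set-B vertices have degree 7. Maximum degree = max(7,7) = 7.
K_{7,7} contains K_{3,3} as a subgraph (since both sides have >= 3 vertices); by Kuratowski's theorem it is not planar.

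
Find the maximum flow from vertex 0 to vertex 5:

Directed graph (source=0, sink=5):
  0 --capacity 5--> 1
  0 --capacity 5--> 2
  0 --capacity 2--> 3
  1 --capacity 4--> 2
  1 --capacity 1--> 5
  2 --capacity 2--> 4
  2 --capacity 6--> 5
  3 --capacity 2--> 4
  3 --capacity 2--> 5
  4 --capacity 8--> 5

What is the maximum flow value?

Computing max flow:
  Flow on (0->1): 5/5
  Flow on (0->2): 4/5
  Flow on (0->3): 2/2
  Flow on (1->2): 4/4
  Flow on (1->5): 1/1
  Flow on (2->4): 2/2
  Flow on (2->5): 6/6
  Flow on (3->5): 2/2
  Flow on (4->5): 2/8
Maximum flow = 11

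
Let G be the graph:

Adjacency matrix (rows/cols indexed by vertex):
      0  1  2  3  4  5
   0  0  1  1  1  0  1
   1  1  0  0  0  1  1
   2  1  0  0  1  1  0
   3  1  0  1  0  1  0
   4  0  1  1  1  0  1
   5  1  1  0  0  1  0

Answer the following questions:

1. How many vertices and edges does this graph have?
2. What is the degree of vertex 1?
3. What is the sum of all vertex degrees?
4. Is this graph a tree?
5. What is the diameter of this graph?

Count: 6 vertices, 10 edges.
Vertex 1 has neighbors [0, 4, 5], degree = 3.
Handshaking lemma: 2 * 10 = 20.
A tree on 6 vertices has 5 edges. This graph has 10 edges (5 extra). Not a tree.
Diameter (longest shortest path) = 2.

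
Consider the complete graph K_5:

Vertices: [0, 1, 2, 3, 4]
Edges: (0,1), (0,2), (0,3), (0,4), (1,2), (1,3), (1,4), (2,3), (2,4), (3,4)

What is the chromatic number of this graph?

In K_5, every vertex is adjacent to every other vertex.
Each vertex needs a unique color.
Chromatic number = 5.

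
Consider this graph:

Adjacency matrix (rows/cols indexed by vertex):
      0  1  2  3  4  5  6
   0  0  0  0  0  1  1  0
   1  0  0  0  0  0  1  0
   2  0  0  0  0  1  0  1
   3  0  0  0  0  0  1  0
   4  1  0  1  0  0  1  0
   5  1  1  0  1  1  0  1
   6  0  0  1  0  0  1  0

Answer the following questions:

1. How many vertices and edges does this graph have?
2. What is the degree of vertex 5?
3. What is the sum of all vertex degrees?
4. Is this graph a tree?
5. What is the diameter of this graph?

Count: 7 vertices, 8 edges.
Vertex 5 has neighbors [0, 1, 3, 4, 6], degree = 5.
Handshaking lemma: 2 * 8 = 16.
A tree on 7 vertices has 6 edges. This graph has 8 edges (2 extra). Not a tree.
Diameter (longest shortest path) = 3.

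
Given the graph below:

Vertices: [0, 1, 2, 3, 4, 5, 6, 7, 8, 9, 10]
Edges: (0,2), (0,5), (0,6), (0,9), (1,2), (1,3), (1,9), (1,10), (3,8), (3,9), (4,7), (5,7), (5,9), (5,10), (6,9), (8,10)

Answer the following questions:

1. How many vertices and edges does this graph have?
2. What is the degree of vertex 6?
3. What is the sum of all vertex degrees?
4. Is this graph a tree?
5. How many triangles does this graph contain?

Count: 11 vertices, 16 edges.
Vertex 6 has neighbors [0, 9], degree = 2.
Handshaking lemma: 2 * 16 = 32.
A tree on 11 vertices has 10 edges. This graph has 16 edges (6 extra). Not a tree.
Number of triangles = 3.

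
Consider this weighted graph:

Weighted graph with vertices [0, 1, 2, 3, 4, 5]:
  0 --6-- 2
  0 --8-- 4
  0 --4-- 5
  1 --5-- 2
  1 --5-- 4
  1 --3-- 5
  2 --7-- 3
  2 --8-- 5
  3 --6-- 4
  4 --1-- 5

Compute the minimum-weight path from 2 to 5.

Using Dijkstra's algorithm from vertex 2:
Shortest path: 2 -> 5
Total weight: 8 = 8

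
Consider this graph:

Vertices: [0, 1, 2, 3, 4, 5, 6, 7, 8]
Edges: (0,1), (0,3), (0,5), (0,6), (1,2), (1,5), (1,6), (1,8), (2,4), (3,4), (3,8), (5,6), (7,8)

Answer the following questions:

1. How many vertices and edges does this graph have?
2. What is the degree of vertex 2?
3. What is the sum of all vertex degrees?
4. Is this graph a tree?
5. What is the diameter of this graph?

Count: 9 vertices, 13 edges.
Vertex 2 has neighbors [1, 4], degree = 2.
Handshaking lemma: 2 * 13 = 26.
A tree on 9 vertices has 8 edges. This graph has 13 edges (5 extra). Not a tree.
Diameter (longest shortest path) = 3.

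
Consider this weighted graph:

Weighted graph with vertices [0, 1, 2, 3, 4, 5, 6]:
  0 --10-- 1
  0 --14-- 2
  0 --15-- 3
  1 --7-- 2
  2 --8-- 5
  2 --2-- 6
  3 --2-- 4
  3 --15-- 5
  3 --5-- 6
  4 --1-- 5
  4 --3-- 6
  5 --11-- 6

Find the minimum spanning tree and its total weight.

Applying Kruskal's algorithm (sort edges by weight, add if no cycle):
  Add (4,5) w=1
  Add (2,6) w=2
  Add (3,4) w=2
  Add (4,6) w=3
  Skip (3,6) w=5 (creates cycle)
  Add (1,2) w=7
  Skip (2,5) w=8 (creates cycle)
  Add (0,1) w=10
  Skip (5,6) w=11 (creates cycle)
  Skip (0,2) w=14 (creates cycle)
  Skip (0,3) w=15 (creates cycle)
  Skip (3,5) w=15 (creates cycle)
MST weight = 25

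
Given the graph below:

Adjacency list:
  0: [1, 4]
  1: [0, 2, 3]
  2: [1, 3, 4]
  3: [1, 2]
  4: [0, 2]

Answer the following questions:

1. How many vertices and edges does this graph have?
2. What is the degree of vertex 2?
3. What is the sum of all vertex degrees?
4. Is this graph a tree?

Count: 5 vertices, 6 edges.
Vertex 2 has neighbors [1, 3, 4], degree = 3.
Handshaking lemma: 2 * 6 = 12.
A tree on 5 vertices has 4 edges. This graph has 6 edges (2 extra). Not a tree.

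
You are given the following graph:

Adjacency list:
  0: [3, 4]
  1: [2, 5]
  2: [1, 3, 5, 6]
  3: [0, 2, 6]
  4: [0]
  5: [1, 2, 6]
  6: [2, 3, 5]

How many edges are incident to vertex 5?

Vertex 5 has neighbors [1, 2, 6], so deg(5) = 3.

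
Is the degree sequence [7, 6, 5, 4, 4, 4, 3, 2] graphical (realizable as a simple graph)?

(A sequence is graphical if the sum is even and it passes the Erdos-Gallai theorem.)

Sum of degrees = 35. Sum is odd, so the sequence is NOT graphical.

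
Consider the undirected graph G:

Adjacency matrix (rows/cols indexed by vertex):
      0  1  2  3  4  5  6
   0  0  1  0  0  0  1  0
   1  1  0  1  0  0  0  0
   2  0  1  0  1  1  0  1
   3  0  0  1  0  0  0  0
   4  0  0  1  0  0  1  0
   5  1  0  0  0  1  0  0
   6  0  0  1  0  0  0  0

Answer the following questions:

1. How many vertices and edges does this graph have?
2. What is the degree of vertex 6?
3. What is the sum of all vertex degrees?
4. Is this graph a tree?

Count: 7 vertices, 7 edges.
Vertex 6 has neighbors [2], degree = 1.
Handshaking lemma: 2 * 7 = 14.
A tree on 7 vertices has 6 edges. This graph has 7 edges (1 extra). Not a tree.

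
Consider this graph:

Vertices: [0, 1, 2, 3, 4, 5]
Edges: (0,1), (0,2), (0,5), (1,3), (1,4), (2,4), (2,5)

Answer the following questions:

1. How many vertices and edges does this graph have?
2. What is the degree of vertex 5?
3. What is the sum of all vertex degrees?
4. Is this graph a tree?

Count: 6 vertices, 7 edges.
Vertex 5 has neighbors [0, 2], degree = 2.
Handshaking lemma: 2 * 7 = 14.
A tree on 6 vertices has 5 edges. This graph has 7 edges (2 extra). Not a tree.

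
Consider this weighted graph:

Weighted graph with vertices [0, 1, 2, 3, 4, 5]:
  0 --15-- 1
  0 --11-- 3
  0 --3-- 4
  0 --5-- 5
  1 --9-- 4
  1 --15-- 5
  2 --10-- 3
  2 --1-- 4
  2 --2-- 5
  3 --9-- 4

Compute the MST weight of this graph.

Applying Kruskal's algorithm (sort edges by weight, add if no cycle):
  Add (2,4) w=1
  Add (2,5) w=2
  Add (0,4) w=3
  Skip (0,5) w=5 (creates cycle)
  Add (1,4) w=9
  Add (3,4) w=9
  Skip (2,3) w=10 (creates cycle)
  Skip (0,3) w=11 (creates cycle)
  Skip (0,1) w=15 (creates cycle)
  Skip (1,5) w=15 (creates cycle)
MST weight = 24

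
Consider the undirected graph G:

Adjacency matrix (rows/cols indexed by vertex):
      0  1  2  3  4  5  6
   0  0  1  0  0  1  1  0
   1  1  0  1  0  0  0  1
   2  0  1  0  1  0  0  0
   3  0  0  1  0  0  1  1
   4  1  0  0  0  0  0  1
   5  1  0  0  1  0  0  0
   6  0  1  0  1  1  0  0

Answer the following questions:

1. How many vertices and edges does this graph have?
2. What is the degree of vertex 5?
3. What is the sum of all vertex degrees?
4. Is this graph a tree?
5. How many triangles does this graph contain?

Count: 7 vertices, 9 edges.
Vertex 5 has neighbors [0, 3], degree = 2.
Handshaking lemma: 2 * 9 = 18.
A tree on 7 vertices has 6 edges. This graph has 9 edges (3 extra). Not a tree.
Number of triangles = 0.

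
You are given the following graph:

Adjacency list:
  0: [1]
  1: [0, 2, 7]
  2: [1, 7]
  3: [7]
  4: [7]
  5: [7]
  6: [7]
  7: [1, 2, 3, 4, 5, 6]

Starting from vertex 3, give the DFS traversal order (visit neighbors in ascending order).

DFS from vertex 3 (neighbors processed in ascending order):
Visit order: 3, 7, 1, 0, 2, 4, 5, 6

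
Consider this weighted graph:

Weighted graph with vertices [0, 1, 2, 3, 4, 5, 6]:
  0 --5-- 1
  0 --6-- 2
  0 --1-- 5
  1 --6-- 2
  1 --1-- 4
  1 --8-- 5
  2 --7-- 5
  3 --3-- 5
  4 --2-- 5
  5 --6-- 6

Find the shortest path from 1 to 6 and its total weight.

Using Dijkstra's algorithm from vertex 1:
Shortest path: 1 -> 4 -> 5 -> 6
Total weight: 1 + 2 + 6 = 9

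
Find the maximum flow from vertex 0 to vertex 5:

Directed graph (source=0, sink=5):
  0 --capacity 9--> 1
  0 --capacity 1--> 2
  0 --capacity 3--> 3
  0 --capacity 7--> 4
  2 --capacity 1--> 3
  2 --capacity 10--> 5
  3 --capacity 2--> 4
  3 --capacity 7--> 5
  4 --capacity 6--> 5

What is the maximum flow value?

Computing max flow:
  Flow on (0->2): 1/1
  Flow on (0->3): 3/3
  Flow on (0->4): 6/7
  Flow on (2->5): 1/10
  Flow on (3->5): 3/7
  Flow on (4->5): 6/6
Maximum flow = 10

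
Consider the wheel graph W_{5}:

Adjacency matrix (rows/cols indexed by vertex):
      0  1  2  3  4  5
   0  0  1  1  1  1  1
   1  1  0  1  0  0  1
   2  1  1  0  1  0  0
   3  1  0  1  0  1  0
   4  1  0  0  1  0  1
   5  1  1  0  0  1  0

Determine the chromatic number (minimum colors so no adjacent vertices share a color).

W_{5} = C_{5} plus a hub adjacent to every cycle vertex.
The outer cycle needs 3 colors (odd cycle); the hub is adjacent to all of them so needs a fresh color.
Chromatic number = 3 + 1 = 4.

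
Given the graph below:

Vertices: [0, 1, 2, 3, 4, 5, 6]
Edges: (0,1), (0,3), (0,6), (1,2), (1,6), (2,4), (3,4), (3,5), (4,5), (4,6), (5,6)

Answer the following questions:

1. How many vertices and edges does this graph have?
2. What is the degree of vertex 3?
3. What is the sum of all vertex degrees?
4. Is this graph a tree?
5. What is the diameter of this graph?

Count: 7 vertices, 11 edges.
Vertex 3 has neighbors [0, 4, 5], degree = 3.
Handshaking lemma: 2 * 11 = 22.
A tree on 7 vertices has 6 edges. This graph has 11 edges (5 extra). Not a tree.
Diameter (longest shortest path) = 2.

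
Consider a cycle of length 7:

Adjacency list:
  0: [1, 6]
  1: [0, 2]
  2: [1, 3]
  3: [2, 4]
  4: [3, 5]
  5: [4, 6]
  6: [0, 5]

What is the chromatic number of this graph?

This is an odd cycle (C_7). Odd cycles are not bipartite (any 2-coloring forces two adjacent vertices to match), and 3 colors suffice.
Chromatic number = 3.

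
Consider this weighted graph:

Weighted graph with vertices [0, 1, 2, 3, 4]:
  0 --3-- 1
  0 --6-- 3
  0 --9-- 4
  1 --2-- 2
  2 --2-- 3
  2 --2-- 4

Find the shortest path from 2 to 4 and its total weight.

Using Dijkstra's algorithm from vertex 2:
Shortest path: 2 -> 4
Total weight: 2 = 2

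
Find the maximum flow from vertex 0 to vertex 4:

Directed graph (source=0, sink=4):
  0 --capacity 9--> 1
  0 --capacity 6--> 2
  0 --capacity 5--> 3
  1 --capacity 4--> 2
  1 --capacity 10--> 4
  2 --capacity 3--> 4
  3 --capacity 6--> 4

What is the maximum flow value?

Computing max flow:
  Flow on (0->1): 9/9
  Flow on (0->2): 3/6
  Flow on (0->3): 5/5
  Flow on (1->4): 9/10
  Flow on (2->4): 3/3
  Flow on (3->4): 5/6
Maximum flow = 17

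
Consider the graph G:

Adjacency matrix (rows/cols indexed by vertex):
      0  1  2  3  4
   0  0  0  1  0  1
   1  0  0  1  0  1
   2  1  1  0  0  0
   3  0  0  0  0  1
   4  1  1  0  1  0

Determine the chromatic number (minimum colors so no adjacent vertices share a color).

The graph has a maximum clique of size 2 (lower bound on chromatic number).
A valid 2-coloring: {0: 1, 1: 1, 2: 0, 3: 1, 4: 0}.
Chromatic number = 2.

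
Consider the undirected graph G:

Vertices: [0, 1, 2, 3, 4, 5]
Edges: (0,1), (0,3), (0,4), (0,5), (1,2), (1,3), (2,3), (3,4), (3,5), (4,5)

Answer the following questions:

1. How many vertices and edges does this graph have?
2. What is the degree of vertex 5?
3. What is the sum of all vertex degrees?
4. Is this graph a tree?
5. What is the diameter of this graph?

Count: 6 vertices, 10 edges.
Vertex 5 has neighbors [0, 3, 4], degree = 3.
Handshaking lemma: 2 * 10 = 20.
A tree on 6 vertices has 5 edges. This graph has 10 edges (5 extra). Not a tree.
Diameter (longest shortest path) = 2.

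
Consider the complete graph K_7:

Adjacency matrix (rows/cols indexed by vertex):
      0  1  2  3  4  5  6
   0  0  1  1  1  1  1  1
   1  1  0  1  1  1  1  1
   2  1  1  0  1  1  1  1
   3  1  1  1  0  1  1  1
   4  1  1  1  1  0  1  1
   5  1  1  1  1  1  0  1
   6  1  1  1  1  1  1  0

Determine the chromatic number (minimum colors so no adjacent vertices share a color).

In K_7, every vertex is adjacent to every other vertex.
Each vertex needs a unique color.
Chromatic number = 7.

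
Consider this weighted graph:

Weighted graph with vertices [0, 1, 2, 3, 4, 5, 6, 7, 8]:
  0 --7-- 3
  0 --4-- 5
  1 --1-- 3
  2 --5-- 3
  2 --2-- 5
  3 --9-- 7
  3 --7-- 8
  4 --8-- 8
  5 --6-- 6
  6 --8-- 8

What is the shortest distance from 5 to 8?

Using Dijkstra's algorithm from vertex 5:
Shortest path: 5 -> 6 -> 8
Total weight: 6 + 8 = 14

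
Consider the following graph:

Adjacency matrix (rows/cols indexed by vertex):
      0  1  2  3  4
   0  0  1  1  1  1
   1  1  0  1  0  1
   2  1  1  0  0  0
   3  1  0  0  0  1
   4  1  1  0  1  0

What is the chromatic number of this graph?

The graph has a maximum clique of size 3 (lower bound on chromatic number).
A valid 3-coloring: {0: 0, 1: 1, 2: 2, 3: 1, 4: 2}.
Chromatic number = 3.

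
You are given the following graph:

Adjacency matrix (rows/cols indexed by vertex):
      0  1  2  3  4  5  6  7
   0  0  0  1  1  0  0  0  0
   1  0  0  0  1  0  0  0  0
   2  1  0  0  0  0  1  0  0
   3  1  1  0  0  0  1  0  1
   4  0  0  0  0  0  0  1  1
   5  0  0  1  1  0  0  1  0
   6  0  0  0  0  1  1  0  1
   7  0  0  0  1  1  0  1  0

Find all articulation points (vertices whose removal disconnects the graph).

An articulation point is a vertex whose removal disconnects the graph.
Articulation points: [3]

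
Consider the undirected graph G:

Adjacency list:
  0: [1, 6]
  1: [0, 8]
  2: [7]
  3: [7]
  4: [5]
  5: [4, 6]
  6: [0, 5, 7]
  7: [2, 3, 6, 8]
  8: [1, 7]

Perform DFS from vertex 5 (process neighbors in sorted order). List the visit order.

DFS from vertex 5 (neighbors processed in ascending order):
Visit order: 5, 4, 6, 0, 1, 8, 7, 2, 3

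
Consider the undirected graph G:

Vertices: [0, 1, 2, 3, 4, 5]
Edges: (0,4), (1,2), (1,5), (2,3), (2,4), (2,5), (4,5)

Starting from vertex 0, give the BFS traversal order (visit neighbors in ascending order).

BFS from vertex 0 (neighbors processed in ascending order):
Visit order: 0, 4, 2, 5, 1, 3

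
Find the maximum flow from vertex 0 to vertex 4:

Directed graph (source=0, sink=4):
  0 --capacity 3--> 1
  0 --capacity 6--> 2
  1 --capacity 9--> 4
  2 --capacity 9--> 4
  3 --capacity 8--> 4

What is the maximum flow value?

Computing max flow:
  Flow on (0->1): 3/3
  Flow on (0->2): 6/6
  Flow on (1->4): 3/9
  Flow on (2->4): 6/9
Maximum flow = 9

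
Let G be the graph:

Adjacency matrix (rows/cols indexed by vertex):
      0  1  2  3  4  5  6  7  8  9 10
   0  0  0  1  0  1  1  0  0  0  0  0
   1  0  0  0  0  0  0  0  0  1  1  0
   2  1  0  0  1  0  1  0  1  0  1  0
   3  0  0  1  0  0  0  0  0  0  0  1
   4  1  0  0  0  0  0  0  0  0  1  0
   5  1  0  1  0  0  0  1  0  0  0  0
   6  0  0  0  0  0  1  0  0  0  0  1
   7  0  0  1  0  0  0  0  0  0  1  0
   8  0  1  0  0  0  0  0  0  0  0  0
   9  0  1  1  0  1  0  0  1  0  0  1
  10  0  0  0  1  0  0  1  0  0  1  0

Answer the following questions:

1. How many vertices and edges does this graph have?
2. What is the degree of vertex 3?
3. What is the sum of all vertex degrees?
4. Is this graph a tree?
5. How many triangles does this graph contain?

Count: 11 vertices, 15 edges.
Vertex 3 has neighbors [2, 10], degree = 2.
Handshaking lemma: 2 * 15 = 30.
A tree on 11 vertices has 10 edges. This graph has 15 edges (5 extra). Not a tree.
Number of triangles = 2.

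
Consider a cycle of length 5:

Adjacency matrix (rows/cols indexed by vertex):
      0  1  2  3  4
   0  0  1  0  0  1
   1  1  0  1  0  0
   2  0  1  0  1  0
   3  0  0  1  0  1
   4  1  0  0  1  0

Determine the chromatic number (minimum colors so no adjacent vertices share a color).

This is an odd cycle (C_5). Odd cycles are not bipartite (any 2-coloring forces two adjacent vertices to match), and 3 colors suffice.
Chromatic number = 3.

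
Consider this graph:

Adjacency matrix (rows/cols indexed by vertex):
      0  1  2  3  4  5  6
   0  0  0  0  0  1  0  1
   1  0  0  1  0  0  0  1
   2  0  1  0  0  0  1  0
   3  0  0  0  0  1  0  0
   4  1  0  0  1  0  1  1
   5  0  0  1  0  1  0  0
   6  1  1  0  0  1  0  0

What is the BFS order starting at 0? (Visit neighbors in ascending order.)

BFS from vertex 0 (neighbors processed in ascending order):
Visit order: 0, 4, 6, 3, 5, 1, 2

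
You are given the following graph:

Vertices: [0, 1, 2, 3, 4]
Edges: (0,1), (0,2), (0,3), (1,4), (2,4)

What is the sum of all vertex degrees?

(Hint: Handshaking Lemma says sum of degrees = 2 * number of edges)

Count edges: 5 edges.
By Handshaking Lemma: sum of degrees = 2 * 5 = 10.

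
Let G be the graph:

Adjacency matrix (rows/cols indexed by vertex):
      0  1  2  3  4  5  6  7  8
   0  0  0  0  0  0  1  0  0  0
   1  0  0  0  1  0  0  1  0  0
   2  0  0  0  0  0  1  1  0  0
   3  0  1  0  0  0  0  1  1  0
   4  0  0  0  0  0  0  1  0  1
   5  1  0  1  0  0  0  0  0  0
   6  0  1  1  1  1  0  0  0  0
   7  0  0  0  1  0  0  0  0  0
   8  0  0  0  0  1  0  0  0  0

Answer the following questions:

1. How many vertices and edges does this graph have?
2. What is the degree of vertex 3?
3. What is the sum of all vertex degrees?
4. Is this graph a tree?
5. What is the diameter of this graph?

Count: 9 vertices, 9 edges.
Vertex 3 has neighbors [1, 6, 7], degree = 3.
Handshaking lemma: 2 * 9 = 18.
A tree on 9 vertices has 8 edges. This graph has 9 edges (1 extra). Not a tree.
Diameter (longest shortest path) = 5.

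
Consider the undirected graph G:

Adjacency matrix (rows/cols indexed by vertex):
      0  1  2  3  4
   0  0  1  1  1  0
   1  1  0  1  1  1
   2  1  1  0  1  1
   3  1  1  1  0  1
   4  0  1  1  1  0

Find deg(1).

Vertex 1 has neighbors [0, 2, 3, 4], so deg(1) = 4.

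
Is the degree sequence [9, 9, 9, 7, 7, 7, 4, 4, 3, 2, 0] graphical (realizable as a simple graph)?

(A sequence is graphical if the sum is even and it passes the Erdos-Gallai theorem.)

Sum of degrees = 61. Sum is odd, so the sequence is NOT graphical.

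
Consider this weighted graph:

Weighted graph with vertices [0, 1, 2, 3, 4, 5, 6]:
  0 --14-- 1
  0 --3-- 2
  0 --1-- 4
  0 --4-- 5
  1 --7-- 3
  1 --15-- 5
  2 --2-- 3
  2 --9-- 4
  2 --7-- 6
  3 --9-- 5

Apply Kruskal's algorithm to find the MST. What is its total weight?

Applying Kruskal's algorithm (sort edges by weight, add if no cycle):
  Add (0,4) w=1
  Add (2,3) w=2
  Add (0,2) w=3
  Add (0,5) w=4
  Add (1,3) w=7
  Add (2,6) w=7
  Skip (2,4) w=9 (creates cycle)
  Skip (3,5) w=9 (creates cycle)
  Skip (0,1) w=14 (creates cycle)
  Skip (1,5) w=15 (creates cycle)
MST weight = 24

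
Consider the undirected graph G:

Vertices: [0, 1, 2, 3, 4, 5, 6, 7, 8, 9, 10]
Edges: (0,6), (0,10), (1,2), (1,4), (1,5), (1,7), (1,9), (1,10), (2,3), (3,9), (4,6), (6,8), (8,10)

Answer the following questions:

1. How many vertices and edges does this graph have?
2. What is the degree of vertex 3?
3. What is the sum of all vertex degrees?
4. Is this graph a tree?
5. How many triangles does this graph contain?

Count: 11 vertices, 13 edges.
Vertex 3 has neighbors [2, 9], degree = 2.
Handshaking lemma: 2 * 13 = 26.
A tree on 11 vertices has 10 edges. This graph has 13 edges (3 extra). Not a tree.
Number of triangles = 0.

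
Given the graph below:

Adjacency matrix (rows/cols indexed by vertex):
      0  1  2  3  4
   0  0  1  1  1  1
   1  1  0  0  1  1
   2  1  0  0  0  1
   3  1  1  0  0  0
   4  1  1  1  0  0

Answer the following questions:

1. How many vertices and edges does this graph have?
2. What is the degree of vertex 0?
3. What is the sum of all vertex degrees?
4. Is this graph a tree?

Count: 5 vertices, 7 edges.
Vertex 0 has neighbors [1, 2, 3, 4], degree = 4.
Handshaking lemma: 2 * 7 = 14.
A tree on 5 vertices has 4 edges. This graph has 7 edges (3 extra). Not a tree.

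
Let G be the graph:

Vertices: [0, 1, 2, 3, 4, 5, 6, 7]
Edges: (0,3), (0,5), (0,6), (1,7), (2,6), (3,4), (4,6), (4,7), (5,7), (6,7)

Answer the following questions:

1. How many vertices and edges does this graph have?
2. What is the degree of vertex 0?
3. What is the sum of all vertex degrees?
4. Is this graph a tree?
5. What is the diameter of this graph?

Count: 8 vertices, 10 edges.
Vertex 0 has neighbors [3, 5, 6], degree = 3.
Handshaking lemma: 2 * 10 = 20.
A tree on 8 vertices has 7 edges. This graph has 10 edges (3 extra). Not a tree.
Diameter (longest shortest path) = 3.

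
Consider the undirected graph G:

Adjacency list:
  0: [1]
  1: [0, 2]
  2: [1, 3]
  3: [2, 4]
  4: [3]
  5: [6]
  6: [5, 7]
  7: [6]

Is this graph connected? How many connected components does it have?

Checking connectivity: the graph has 2 connected component(s).
Components: [[0, 1, 2, 3, 4], [5, 6, 7]]. The graph is NOT connected.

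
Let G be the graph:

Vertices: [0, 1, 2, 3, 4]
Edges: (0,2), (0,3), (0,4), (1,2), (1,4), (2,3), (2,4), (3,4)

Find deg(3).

Vertex 3 has neighbors [0, 2, 4], so deg(3) = 3.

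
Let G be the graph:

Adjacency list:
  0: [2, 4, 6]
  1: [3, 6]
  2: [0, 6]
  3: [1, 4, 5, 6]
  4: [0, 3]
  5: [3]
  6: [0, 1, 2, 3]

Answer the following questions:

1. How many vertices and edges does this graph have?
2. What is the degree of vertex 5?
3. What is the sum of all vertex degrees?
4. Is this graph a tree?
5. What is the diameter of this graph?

Count: 7 vertices, 9 edges.
Vertex 5 has neighbors [3], degree = 1.
Handshaking lemma: 2 * 9 = 18.
A tree on 7 vertices has 6 edges. This graph has 9 edges (3 extra). Not a tree.
Diameter (longest shortest path) = 3.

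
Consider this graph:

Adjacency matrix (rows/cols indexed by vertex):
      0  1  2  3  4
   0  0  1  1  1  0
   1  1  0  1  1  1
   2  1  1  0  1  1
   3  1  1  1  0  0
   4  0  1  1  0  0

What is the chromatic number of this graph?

The graph has a maximum clique of size 4 (lower bound on chromatic number).
A valid 4-coloring: {0: 2, 1: 0, 2: 1, 3: 3, 4: 2}.
Chromatic number = 4.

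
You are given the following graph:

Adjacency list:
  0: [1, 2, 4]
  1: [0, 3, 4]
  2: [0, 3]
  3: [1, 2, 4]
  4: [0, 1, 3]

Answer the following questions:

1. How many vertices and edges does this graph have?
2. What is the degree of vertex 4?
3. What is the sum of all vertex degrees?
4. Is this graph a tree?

Count: 5 vertices, 7 edges.
Vertex 4 has neighbors [0, 1, 3], degree = 3.
Handshaking lemma: 2 * 7 = 14.
A tree on 5 vertices has 4 edges. This graph has 7 edges (3 extra). Not a tree.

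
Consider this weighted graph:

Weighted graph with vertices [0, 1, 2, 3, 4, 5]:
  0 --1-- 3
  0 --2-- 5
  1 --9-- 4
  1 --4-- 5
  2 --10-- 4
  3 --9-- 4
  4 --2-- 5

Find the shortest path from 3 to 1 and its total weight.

Using Dijkstra's algorithm from vertex 3:
Shortest path: 3 -> 0 -> 5 -> 1
Total weight: 1 + 2 + 4 = 7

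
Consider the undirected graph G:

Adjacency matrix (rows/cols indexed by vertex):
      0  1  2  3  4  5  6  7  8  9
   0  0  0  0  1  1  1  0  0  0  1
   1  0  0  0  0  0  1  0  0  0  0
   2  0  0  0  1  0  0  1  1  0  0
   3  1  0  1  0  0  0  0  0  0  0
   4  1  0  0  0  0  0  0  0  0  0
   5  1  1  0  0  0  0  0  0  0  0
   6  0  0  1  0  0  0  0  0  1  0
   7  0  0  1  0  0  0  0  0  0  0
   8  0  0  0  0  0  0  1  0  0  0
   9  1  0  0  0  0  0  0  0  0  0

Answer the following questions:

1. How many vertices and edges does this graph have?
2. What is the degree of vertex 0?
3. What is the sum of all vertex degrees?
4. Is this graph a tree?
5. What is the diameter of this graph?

Count: 10 vertices, 9 edges.
Vertex 0 has neighbors [3, 4, 5, 9], degree = 4.
Handshaking lemma: 2 * 9 = 18.
A graph is a tree iff it is connected and has exactly n-1 edges. This graph is connected (all 10 vertices in one component) and has 10-1 = 9 edges. It is a tree.
Diameter (longest shortest path) = 6.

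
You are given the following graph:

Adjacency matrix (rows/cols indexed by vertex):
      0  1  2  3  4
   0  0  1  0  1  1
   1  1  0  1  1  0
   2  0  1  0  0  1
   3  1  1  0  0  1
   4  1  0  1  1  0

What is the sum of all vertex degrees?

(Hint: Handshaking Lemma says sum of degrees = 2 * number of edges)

Count edges: 7 edges.
By Handshaking Lemma: sum of degrees = 2 * 7 = 14.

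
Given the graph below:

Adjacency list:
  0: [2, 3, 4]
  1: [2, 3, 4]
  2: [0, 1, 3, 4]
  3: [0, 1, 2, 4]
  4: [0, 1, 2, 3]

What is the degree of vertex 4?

Vertex 4 has neighbors [0, 1, 2, 3], so deg(4) = 4.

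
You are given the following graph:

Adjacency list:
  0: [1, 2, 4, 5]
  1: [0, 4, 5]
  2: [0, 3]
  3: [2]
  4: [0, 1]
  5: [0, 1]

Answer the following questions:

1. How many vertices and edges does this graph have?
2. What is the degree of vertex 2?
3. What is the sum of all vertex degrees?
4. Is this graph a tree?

Count: 6 vertices, 7 edges.
Vertex 2 has neighbors [0, 3], degree = 2.
Handshaking lemma: 2 * 7 = 14.
A tree on 6 vertices has 5 edges. This graph has 7 edges (2 extra). Not a tree.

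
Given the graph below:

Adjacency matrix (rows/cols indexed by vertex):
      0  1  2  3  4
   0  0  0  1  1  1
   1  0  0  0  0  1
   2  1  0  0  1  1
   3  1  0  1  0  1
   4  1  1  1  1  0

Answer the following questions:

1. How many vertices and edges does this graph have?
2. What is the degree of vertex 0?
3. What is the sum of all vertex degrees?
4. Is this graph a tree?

Count: 5 vertices, 7 edges.
Vertex 0 has neighbors [2, 3, 4], degree = 3.
Handshaking lemma: 2 * 7 = 14.
A tree on 5 vertices has 4 edges. This graph has 7 edges (3 extra). Not a tree.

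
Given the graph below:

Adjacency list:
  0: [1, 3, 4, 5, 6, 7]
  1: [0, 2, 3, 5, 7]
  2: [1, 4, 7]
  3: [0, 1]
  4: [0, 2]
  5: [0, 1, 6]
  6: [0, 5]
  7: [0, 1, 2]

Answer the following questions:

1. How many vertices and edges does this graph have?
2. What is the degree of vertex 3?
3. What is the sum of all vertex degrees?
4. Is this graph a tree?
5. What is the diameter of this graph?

Count: 8 vertices, 13 edges.
Vertex 3 has neighbors [0, 1], degree = 2.
Handshaking lemma: 2 * 13 = 26.
A tree on 8 vertices has 7 edges. This graph has 13 edges (6 extra). Not a tree.
Diameter (longest shortest path) = 3.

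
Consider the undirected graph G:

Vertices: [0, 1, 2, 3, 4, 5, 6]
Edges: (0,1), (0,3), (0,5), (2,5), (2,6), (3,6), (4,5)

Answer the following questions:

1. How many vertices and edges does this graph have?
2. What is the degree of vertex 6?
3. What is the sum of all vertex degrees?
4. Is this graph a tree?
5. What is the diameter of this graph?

Count: 7 vertices, 7 edges.
Vertex 6 has neighbors [2, 3], degree = 2.
Handshaking lemma: 2 * 7 = 14.
A tree on 7 vertices has 6 edges. This graph has 7 edges (1 extra). Not a tree.
Diameter (longest shortest path) = 3.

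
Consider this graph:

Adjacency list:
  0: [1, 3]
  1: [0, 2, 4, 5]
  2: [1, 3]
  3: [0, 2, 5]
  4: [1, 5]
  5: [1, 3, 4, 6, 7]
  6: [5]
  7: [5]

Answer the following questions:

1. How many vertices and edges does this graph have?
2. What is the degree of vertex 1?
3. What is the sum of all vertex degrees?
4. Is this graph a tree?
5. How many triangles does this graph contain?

Count: 8 vertices, 10 edges.
Vertex 1 has neighbors [0, 2, 4, 5], degree = 4.
Handshaking lemma: 2 * 10 = 20.
A tree on 8 vertices has 7 edges. This graph has 10 edges (3 extra). Not a tree.
Number of triangles = 1.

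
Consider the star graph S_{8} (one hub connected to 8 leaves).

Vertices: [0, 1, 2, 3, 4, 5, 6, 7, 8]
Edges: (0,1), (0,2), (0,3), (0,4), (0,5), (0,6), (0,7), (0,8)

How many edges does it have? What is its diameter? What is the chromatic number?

Star graph S_{8}: the hub connects to all 8 leaves.
Edges = 8.
Diameter = 2 (any leaf to hub is 1, leaf to leaf through hub is 2).
Star graphs are bipartite (hub vs leaves), so chromatic number = 2.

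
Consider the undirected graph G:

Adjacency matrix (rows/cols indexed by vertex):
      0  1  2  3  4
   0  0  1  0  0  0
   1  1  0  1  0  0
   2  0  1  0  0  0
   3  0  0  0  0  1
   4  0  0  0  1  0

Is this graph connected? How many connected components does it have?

Checking connectivity: the graph has 2 connected component(s).
Components: [[0, 1, 2], [3, 4]]. The graph is NOT connected.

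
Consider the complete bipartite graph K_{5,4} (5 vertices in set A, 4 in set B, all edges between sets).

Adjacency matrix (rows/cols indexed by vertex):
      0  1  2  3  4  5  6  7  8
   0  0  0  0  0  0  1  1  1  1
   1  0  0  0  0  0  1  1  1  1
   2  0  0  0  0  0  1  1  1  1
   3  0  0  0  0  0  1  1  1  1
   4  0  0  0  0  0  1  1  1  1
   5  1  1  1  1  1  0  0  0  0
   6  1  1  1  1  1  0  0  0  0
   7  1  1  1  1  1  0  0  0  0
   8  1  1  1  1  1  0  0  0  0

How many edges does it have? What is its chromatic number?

K_{5,4} has 5 * 4 = 20 edges.
Bipartite graphs have chromatic number 2 (color each partition differently).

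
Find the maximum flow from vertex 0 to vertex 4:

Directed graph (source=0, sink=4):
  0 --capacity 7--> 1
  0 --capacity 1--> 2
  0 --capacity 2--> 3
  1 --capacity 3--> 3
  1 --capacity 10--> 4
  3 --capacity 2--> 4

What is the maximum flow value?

Computing max flow:
  Flow on (0->1): 7/7
  Flow on (0->3): 2/2
  Flow on (1->4): 7/10
  Flow on (3->4): 2/2
Maximum flow = 9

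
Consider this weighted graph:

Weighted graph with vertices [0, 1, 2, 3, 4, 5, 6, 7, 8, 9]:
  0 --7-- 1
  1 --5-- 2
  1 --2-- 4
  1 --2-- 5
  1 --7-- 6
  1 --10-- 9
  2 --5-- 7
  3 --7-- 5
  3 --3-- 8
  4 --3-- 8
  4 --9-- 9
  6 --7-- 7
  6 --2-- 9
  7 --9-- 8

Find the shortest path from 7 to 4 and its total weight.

Using Dijkstra's algorithm from vertex 7:
Shortest path: 7 -> 8 -> 4
Total weight: 9 + 3 = 12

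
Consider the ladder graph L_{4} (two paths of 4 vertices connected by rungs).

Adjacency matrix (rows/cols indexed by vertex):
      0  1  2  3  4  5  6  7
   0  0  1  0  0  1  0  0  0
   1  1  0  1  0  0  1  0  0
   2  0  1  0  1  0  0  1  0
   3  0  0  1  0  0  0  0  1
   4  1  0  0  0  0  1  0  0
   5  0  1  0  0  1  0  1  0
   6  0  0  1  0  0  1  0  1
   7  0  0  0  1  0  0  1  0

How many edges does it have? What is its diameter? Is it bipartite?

Ladder graph L_{4}: 4 rungs + 2 * (4-1) path edges = 4 + 6 = 10 edges.
Diameter = 4.
Ladder graphs are bipartite (alternating coloring along each path).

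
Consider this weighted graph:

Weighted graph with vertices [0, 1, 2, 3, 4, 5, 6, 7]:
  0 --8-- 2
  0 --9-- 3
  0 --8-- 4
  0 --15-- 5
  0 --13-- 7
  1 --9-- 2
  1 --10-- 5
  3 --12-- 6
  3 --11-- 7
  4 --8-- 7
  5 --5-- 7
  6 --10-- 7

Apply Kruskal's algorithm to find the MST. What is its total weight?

Applying Kruskal's algorithm (sort edges by weight, add if no cycle):
  Add (5,7) w=5
  Add (0,2) w=8
  Add (0,4) w=8
  Add (4,7) w=8
  Add (0,3) w=9
  Add (1,2) w=9
  Skip (1,5) w=10 (creates cycle)
  Add (6,7) w=10
  Skip (3,7) w=11 (creates cycle)
  Skip (3,6) w=12 (creates cycle)
  Skip (0,7) w=13 (creates cycle)
  Skip (0,5) w=15 (creates cycle)
MST weight = 57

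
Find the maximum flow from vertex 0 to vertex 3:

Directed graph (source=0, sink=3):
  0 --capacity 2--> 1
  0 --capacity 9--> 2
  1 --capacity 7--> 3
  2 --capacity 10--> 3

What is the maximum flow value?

Computing max flow:
  Flow on (0->1): 2/2
  Flow on (0->2): 9/9
  Flow on (1->3): 2/7
  Flow on (2->3): 9/10
Maximum flow = 11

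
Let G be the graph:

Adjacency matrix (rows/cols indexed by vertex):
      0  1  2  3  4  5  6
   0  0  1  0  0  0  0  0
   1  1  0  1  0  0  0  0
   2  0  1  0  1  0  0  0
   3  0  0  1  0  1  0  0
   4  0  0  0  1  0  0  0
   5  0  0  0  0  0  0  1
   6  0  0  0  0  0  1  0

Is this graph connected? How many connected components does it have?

Checking connectivity: the graph has 2 connected component(s).
Components: [[0, 1, 2, 3, 4], [5, 6]]. The graph is NOT connected.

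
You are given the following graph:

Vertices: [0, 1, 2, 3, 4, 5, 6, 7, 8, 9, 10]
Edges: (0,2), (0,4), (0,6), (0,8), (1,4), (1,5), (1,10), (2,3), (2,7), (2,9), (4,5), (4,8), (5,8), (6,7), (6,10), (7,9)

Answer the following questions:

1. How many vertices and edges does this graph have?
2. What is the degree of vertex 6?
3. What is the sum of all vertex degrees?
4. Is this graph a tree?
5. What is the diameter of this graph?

Count: 11 vertices, 16 edges.
Vertex 6 has neighbors [0, 7, 10], degree = 3.
Handshaking lemma: 2 * 16 = 32.
A tree on 11 vertices has 10 edges. This graph has 16 edges (6 extra). Not a tree.
Diameter (longest shortest path) = 4.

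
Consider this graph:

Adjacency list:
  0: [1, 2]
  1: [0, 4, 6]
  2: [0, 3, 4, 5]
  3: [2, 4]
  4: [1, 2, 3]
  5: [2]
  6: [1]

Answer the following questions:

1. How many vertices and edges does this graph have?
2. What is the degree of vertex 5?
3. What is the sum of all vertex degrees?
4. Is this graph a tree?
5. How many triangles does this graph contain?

Count: 7 vertices, 8 edges.
Vertex 5 has neighbors [2], degree = 1.
Handshaking lemma: 2 * 8 = 16.
A tree on 7 vertices has 6 edges. This graph has 8 edges (2 extra). Not a tree.
Number of triangles = 1.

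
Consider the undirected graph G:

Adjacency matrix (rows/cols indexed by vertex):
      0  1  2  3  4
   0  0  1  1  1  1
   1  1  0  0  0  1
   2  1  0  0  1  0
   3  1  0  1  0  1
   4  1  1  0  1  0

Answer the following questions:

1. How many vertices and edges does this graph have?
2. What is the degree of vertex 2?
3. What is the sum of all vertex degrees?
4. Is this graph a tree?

Count: 5 vertices, 7 edges.
Vertex 2 has neighbors [0, 3], degree = 2.
Handshaking lemma: 2 * 7 = 14.
A tree on 5 vertices has 4 edges. This graph has 7 edges (3 extra). Not a tree.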